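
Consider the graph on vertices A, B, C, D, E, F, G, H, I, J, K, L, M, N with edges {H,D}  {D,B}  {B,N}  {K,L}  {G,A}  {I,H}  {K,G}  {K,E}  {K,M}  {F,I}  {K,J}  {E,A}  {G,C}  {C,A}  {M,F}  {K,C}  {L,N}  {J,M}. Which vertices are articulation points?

K

Removing K increases the component count from 1 to 2, so K is a cut vertex.
By contrast removing M leaves 1 component; it is not a cut vertex. No other vertex is a cut vertex either.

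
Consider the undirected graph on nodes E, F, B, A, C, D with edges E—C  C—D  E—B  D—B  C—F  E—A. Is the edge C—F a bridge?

Yes

Removing C—F leaves no path between C and F: the component count goes from 1 to 2. So it is a bridge.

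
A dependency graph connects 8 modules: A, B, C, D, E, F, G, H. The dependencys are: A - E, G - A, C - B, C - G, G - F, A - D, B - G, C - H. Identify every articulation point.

A, C, G

Removing A increases the component count from 1 to 3, so A is a cut vertex.
Removing C increases the component count from 1 to 2, so C is a cut vertex.
Removing G increases the component count from 1 to 3, so G is a cut vertex.
By contrast removing E leaves 1 component; it is not a cut vertex. No other vertex is a cut vertex either.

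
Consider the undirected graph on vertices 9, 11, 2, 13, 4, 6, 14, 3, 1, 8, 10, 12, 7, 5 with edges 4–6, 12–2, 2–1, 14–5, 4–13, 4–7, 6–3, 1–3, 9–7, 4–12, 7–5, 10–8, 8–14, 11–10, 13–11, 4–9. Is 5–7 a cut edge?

After removing 5–7, the path 5-14-8-10-11-13-4-7 still connects them, so the edge is not a bridge.

No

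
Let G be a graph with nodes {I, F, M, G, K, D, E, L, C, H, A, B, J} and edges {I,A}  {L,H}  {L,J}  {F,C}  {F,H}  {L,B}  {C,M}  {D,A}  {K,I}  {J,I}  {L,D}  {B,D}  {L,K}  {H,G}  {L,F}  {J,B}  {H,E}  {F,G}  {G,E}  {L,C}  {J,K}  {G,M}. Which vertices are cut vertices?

L

Removing L increases the component count from 1 to 2, so L is a cut vertex.
By contrast removing C leaves 1 component; it is not a cut vertex. No other vertex is a cut vertex either.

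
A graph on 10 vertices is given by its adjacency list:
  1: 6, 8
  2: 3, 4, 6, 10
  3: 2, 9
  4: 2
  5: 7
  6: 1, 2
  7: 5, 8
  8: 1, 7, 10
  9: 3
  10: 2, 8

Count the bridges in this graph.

The edges on the cycle 10-2-6-1-8-10 are not bridges since each lies on that cycle.
But removing 5-7 disconnects 5 from 7; removing 2-3 disconnects 2 from 3; removing 2-4 disconnects 2 from 4; removing 9-3 disconnects 9 from 3 — these are bridges.
In total 5 edges are bridges.

5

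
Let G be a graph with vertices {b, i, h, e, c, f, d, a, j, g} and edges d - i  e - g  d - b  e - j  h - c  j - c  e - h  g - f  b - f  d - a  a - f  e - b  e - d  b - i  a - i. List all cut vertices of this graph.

e

Removing e increases the component count from 1 to 2, so e is a cut vertex.
By contrast removing a leaves 1 component; it is not a cut vertex. No other vertex is a cut vertex either.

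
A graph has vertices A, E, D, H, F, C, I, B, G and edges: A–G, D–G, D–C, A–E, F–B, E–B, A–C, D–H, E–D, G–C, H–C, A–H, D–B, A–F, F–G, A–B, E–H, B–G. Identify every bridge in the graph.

none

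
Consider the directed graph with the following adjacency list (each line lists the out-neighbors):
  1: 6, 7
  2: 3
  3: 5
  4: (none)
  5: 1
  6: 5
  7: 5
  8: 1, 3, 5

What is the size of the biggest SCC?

{1, 5, 6, 7} are all mutually reachable — one SCC of size 4.
{4} is an SCC by itself.
{2} is an SCC by itself.
{8} is an SCC by itself.
{3} is an SCC by itself.
The largest has 4 vertices.

4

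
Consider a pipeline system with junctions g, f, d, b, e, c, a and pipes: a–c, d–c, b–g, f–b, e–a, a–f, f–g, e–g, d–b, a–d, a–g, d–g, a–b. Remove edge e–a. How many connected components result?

e and a are still connected via e-g-a, so the component count stays at 1.

1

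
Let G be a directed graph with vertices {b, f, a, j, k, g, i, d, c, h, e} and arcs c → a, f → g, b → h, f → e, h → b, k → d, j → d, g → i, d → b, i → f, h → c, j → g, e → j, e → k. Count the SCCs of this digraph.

{e, f, g, i, j} are all mutually reachable — one SCC of size 5.
{b, h} are all mutually reachable — one SCC of size 2.
{a} is an SCC by itself.
{k} is an SCC by itself.
{d} is an SCC by itself.
(and 1 more singleton SCC)
That gives 6 strongly connected components.

6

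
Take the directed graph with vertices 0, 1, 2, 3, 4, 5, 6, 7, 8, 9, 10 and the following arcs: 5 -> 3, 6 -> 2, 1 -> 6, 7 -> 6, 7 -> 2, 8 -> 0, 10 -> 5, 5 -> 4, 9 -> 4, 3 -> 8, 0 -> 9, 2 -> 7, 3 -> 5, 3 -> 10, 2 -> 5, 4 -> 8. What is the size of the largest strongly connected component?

4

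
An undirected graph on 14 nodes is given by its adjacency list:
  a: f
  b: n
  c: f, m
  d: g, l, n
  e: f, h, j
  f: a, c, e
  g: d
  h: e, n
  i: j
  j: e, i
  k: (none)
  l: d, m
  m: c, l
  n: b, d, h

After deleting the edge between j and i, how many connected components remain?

3

Before removal there are 2 components.
j-i is a bridge — removing it separates j's side from i's side.
After removal: 3 components.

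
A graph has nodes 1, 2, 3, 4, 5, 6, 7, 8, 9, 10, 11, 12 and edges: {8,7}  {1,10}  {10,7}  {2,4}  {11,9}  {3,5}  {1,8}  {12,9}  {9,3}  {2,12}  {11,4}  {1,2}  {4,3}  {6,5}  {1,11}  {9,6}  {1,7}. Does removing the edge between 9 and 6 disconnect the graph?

No

After removing 9–6, the path 9-3-5-6 still connects them, so the edge is not a bridge.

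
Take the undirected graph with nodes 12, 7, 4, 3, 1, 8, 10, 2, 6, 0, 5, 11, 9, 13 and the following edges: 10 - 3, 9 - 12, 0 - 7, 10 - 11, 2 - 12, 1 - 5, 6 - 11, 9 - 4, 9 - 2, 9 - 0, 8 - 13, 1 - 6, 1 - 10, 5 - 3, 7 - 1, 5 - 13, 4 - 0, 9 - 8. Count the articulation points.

1

Removing 9 increases the component count from 1 to 2, so 9 is a cut vertex.
By contrast removing 6 leaves 1 component; it is not a cut vertex. No other vertex is a cut vertex either.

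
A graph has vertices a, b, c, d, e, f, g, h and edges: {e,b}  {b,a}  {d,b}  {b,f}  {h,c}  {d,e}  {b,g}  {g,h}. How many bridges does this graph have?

The edges on the cycle d-e-b-d are not bridges since each lies on that cycle.
But removing b–a disconnects b from a; removing g–h disconnects g from h; removing b–g disconnects b from g; removing h–c disconnects h from c — these are bridges.
In total 5 edges are bridges.

5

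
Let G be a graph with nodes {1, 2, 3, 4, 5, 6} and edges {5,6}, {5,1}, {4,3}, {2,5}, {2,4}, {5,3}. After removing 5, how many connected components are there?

3

With 5 gone, the remaining components are: {1}; {6}; {2, 3, 4}.
That is 3 components.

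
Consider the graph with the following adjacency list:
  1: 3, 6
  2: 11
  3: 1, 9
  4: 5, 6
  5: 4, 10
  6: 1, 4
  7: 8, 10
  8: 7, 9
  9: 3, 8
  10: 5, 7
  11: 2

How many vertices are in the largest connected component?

Starting from 2 we can reach 2, 11. That is one component of size 2.
Starting from 1 we can reach 1, 3, 4, 5, 6, 7, 8, 9, 10. That is one component of size 9.
The largest has 9 vertices.

9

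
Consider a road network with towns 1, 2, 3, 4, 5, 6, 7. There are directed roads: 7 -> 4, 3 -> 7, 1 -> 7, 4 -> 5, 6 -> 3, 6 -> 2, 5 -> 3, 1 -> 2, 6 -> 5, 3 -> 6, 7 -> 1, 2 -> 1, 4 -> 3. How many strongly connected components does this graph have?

{1, 2, 3, 4, 5, 6, 7} are all mutually reachable — one SCC of size 7.
That gives 1 strongly connected component.

1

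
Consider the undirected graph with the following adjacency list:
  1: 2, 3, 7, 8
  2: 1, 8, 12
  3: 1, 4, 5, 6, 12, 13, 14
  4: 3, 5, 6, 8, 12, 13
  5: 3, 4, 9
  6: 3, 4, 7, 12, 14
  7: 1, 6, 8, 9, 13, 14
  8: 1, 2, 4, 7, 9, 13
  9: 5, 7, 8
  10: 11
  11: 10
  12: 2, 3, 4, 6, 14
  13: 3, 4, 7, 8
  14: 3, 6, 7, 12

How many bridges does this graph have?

1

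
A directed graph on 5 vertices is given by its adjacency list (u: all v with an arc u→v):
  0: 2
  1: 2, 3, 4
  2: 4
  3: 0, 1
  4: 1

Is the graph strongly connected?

Yes

From 0 we can reach every vertex (0, 1, 2, 3, 4), and every vertex can reach 0 (0, 1, 2, 3, 4). So the whole graph is one strongly connected component.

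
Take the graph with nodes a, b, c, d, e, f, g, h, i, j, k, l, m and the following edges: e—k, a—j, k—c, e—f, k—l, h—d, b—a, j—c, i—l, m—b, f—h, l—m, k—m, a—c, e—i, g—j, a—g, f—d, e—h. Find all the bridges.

The edges on the cycle a-g-j-a are not bridges since each lies on that cycle.
Every edge lies on some cycle, so there are no bridges.

none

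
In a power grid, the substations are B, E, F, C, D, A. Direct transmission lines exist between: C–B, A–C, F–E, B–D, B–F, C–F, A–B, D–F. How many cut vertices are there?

1

Removing F increases the component count from 1 to 2, so F is a cut vertex.
By contrast removing C leaves 1 component; it is not a cut vertex. No other vertex is a cut vertex either.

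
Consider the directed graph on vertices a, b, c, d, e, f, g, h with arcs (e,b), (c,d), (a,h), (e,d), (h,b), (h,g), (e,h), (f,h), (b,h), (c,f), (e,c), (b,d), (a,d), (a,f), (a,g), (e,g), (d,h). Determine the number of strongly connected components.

{b, d, h} are all mutually reachable — one SCC of size 3.
{f} is an SCC by itself.
{e} is an SCC by itself.
{c} is an SCC by itself.
{g} is an SCC by itself.
(and 1 more singleton SCC)
That gives 6 strongly connected components.

6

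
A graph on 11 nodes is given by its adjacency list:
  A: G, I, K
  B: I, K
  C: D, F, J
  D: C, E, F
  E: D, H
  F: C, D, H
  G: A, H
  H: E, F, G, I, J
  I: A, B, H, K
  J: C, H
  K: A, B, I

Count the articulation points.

1

Removing H increases the component count from 1 to 2, so H is a cut vertex.
By contrast removing E leaves 1 component; it is not a cut vertex. No other vertex is a cut vertex either.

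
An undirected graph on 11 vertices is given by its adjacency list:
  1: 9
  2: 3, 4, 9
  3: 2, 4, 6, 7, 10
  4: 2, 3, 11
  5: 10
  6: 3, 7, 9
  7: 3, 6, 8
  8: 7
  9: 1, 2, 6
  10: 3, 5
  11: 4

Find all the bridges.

1-9, 10-3, 10-5, 11-4, 7-8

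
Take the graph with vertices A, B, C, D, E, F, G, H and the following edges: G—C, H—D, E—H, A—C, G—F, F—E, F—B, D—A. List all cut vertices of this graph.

F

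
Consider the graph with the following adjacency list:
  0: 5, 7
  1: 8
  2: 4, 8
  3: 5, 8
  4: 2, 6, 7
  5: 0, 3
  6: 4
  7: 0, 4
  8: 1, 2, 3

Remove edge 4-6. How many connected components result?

2

Before removal there is 1 component.
4-6 is a bridge — removing it separates 4's side from 6's side.
After removal: 2 components.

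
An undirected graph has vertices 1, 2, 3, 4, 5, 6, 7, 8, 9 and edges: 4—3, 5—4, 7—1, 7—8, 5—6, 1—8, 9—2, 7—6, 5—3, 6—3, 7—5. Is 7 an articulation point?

Deleting 7 raises the number of components from 2 to 3, so 7 is a cut vertex.

Yes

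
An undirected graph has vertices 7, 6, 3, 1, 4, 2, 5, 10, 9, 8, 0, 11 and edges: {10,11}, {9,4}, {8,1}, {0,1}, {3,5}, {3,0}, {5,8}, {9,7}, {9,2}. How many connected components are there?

4

6 is isolated — a component by itself.
Starting from 10 we can reach 10, 11. That is one component of size 2.
Starting from 2 we can reach 2, 4, 7, 9. That is one component of size 4.
Starting from 0 we can reach 0, 1, 3, 5, 8. That is one component of size 5.
Total: 4 components.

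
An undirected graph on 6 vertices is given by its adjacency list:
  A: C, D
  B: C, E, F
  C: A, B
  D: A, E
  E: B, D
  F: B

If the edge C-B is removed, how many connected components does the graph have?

1

C and B are still connected via C-A-D-E-B, so the component count stays at 1.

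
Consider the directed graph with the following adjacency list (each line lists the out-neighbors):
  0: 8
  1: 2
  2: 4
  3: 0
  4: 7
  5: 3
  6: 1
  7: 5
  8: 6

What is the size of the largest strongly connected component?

{0, 1, 2, 3, 4, 5, 6, 7, 8} are all mutually reachable — one SCC of size 9.
The largest has 9 vertices.

9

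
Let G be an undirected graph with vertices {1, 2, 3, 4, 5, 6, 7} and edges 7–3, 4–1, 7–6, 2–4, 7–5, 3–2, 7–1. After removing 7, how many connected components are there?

3

With 7 gone, the remaining components are: {5}; {6}; {1, 2, 3, 4}.
That is 3 components.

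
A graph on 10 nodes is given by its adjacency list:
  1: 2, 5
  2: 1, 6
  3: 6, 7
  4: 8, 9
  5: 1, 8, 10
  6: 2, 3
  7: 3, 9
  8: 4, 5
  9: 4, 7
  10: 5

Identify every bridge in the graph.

10-5

The edges on the cycle 5-8-4-9-7-3-6-2-1-5 are not bridges since each lies on that cycle.
But removing 5-10 disconnects 5 from 10 — this is a bridge.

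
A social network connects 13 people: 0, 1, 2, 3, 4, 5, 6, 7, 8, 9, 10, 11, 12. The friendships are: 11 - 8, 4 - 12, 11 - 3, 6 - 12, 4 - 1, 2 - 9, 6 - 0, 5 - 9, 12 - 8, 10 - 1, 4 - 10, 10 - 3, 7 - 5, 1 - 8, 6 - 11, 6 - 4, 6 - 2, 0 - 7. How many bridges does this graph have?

The edges on the cycle 6-4-12-6 are not bridges since each lies on that cycle.
Every edge lies on some cycle, so there are no bridges.

0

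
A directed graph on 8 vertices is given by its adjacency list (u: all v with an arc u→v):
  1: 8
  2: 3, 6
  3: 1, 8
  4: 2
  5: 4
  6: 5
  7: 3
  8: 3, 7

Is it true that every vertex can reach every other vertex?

There is no directed path from 3 to 6, so the graph is not strongly connected.

No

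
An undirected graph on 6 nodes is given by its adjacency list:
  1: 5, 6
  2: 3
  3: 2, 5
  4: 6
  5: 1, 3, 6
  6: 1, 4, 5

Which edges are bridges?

The edges on the cycle 1-6-5-1 are not bridges since each lies on that cycle.
But removing 3-2 disconnects 3 from 2; removing 5-3 disconnects 5 from 3; removing 6-4 disconnects 6 from 4 — these are bridges.

2-3, 3-5, 4-6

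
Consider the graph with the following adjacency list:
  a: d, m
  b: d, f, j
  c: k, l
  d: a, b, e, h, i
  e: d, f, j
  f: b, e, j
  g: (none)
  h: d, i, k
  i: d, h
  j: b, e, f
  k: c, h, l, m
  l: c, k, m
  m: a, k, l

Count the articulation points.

1

Removing d increases the component count from 2 to 3, so d is a cut vertex.
By contrast removing i leaves 2 components; it is not a cut vertex. No other vertex is a cut vertex either.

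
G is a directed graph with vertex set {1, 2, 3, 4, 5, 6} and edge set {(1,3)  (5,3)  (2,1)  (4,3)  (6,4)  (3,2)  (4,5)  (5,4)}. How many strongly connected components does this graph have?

3

{1, 2, 3} are all mutually reachable — one SCC of size 3.
{4, 5} are all mutually reachable — one SCC of size 2.
{6} is an SCC by itself.
That gives 3 strongly connected components.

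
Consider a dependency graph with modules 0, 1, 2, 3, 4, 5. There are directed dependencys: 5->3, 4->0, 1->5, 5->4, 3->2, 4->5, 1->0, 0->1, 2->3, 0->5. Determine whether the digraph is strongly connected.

There is no directed path from 3 to 0, so the graph is not strongly connected.

No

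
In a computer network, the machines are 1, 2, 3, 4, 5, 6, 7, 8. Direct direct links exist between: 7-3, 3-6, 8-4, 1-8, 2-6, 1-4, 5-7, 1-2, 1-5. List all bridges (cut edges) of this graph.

The edges on the cycle 1-8-4-1 are not bridges since each lies on that cycle.
Every edge lies on some cycle, so there are no bridges.

none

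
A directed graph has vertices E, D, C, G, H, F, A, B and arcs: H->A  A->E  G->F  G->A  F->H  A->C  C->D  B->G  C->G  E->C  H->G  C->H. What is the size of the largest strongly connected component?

{A, C, E, F, G, H} are all mutually reachable — one SCC of size 6.
{B} is an SCC by itself.
{D} is an SCC by itself.
The largest has 6 vertices.

6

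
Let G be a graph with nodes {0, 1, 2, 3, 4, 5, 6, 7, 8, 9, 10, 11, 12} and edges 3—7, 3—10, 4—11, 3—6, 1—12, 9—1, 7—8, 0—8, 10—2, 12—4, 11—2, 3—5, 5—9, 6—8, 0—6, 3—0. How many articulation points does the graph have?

Removing 3 increases the component count from 1 to 2, so 3 is a cut vertex.
By contrast removing 2 leaves 1 component; it is not a cut vertex. No other vertex is a cut vertex either.

1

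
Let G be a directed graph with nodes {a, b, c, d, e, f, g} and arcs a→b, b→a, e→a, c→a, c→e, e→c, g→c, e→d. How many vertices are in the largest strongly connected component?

2

{c, e} are all mutually reachable — one SCC of size 2.
{a, b} are all mutually reachable — one SCC of size 2.
{d} is an SCC by itself.
{g} is an SCC by itself.
{f} is an SCC by itself.
The largest has 2 vertices.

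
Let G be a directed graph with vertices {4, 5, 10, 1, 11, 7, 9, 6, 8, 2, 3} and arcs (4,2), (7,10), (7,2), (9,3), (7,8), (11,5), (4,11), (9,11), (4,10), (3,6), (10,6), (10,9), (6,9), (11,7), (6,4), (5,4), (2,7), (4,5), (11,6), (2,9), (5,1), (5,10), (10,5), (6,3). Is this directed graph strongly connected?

There is no directed path from 8 to 3, so the graph is not strongly connected.

No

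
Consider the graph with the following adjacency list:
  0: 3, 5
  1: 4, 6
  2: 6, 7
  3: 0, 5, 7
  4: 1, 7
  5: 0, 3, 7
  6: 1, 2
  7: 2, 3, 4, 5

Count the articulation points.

1

Removing 7 increases the component count from 1 to 2, so 7 is a cut vertex.
By contrast removing 2 leaves 1 component; it is not a cut vertex. No other vertex is a cut vertex either.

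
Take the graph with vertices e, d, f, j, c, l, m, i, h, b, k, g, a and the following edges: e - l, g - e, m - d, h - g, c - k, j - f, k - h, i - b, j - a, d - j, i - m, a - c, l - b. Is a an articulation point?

No

Deleting a leaves 1 component (was 1) (its neighbors c, j remain connected to each other), so a is not a cut vertex.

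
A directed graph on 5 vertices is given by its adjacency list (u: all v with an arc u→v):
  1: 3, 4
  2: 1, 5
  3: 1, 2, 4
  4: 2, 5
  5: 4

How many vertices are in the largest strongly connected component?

5

{1, 2, 3, 4, 5} are all mutually reachable — one SCC of size 5.
The largest has 5 vertices.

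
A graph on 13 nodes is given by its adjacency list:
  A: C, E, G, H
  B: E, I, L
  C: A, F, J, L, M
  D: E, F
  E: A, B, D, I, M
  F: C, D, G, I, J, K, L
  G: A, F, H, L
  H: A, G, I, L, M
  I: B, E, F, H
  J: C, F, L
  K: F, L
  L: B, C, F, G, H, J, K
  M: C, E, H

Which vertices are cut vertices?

none

Removing L, for instance, still leaves 1 component. No single vertex removal increases the component count — the graph has no articulation points.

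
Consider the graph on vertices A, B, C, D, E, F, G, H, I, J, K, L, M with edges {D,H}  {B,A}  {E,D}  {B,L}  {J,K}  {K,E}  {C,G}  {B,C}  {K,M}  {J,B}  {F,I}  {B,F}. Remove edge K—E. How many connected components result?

Before removal there is 1 component.
K—E is a bridge — removing it separates K's side from E's side.
After removal: 2 components.

2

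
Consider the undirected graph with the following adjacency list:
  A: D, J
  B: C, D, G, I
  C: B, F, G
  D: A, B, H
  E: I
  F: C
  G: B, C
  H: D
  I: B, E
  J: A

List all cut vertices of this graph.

A, B, C, D, I

Removing A increases the component count from 1 to 2, so A is a cut vertex.
Removing B increases the component count from 1 to 3, so B is a cut vertex.
Removing C increases the component count from 1 to 2, so C is a cut vertex.
Likewise D, I are cut vertices.
By contrast removing J leaves 1 component; it is not a cut vertex. No other vertex is a cut vertex either.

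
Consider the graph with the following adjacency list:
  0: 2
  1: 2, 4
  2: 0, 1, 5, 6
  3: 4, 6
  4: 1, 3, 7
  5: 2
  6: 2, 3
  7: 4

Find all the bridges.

0-2, 2-5, 4-7

The edges on the cycle 4-3-6-2-1-4 are not bridges since each lies on that cycle.
But removing 2-0 disconnects 2 from 0; removing 2-5 disconnects 2 from 5; removing 4-7 disconnects 4 from 7 — these are bridges.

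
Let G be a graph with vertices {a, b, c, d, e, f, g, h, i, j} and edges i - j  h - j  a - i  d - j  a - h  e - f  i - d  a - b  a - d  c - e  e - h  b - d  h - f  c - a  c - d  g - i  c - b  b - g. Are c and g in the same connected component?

Yes

From c we can reach a, b, c, d, e, f, g, h, i, j, which includes g.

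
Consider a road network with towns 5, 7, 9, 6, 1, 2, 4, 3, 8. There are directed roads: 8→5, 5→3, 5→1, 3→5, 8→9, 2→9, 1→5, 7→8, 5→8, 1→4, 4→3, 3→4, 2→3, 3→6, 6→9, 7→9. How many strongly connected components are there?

{1, 3, 4, 5, 8} are all mutually reachable — one SCC of size 5.
{9} is an SCC by itself.
{7} is an SCC by itself.
{6} is an SCC by itself.
{2} is an SCC by itself.
That gives 5 strongly connected components.

5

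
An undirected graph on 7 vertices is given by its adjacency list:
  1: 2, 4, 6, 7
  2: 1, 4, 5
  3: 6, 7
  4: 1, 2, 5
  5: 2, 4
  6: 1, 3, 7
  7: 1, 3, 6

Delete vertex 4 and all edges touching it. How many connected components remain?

With 4 gone, the remaining components are: {1, 2, 3, 5, 6, 7}.
That is 1 component.

1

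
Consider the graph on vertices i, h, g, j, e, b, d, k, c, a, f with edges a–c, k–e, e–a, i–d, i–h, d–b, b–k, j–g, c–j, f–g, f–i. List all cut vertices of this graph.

i

Removing i increases the component count from 1 to 2, so i is a cut vertex.
By contrast removing h leaves 1 component; it is not a cut vertex. No other vertex is a cut vertex either.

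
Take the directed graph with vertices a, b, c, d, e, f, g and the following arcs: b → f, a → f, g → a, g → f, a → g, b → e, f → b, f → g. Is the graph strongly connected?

No

There is no directed path from b to d, so the graph is not strongly connected.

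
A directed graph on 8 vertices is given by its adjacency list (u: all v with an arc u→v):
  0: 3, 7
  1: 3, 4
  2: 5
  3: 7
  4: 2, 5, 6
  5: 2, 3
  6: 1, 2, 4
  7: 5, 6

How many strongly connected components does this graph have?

{1, 2, 3, 4, 5, 6, 7} are all mutually reachable — one SCC of size 7.
{0} is an SCC by itself.
That gives 2 strongly connected components.

2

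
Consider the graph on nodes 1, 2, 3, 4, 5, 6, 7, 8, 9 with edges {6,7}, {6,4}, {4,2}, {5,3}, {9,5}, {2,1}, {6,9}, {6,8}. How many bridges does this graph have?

removing 4–2 disconnects 4 from 2; removing 5–3 disconnects 5 from 3; removing 2–1 disconnects 2 from 1; removing 9–5 disconnects 9 from 5 — these are bridges.
In total 8 edges are bridges.

8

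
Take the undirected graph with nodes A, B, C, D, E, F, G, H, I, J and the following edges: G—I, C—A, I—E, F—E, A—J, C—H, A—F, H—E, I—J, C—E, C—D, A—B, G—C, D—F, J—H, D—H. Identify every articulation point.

Removing A increases the component count from 1 to 2, so A is a cut vertex.
By contrast removing G leaves 1 component; it is not a cut vertex. No other vertex is a cut vertex either.

A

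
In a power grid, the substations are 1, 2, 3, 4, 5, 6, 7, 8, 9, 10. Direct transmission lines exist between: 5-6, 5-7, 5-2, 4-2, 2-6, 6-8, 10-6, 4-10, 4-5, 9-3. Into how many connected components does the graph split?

1 is isolated — a component by itself.
Starting from 3 we can reach 3, 9. That is one component of size 2.
Starting from 2 we can reach 2, 4, 5, 6, 7, 8, 10. That is one component of size 7.
Total: 3 components.

3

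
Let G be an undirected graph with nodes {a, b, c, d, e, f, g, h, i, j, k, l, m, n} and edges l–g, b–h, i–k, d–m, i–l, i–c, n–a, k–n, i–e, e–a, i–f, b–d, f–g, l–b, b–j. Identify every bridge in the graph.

b-d, b-h, b-j, b-l, c-i, d-m

The edges on the cycle i-l-g-f-i are not bridges since each lies on that cycle.
But removing m–d disconnects m from d; removing c–i disconnects c from i; removing j–b disconnects j from b; removing b–l disconnects b from l — these are bridges.
In total 6 edges are bridges.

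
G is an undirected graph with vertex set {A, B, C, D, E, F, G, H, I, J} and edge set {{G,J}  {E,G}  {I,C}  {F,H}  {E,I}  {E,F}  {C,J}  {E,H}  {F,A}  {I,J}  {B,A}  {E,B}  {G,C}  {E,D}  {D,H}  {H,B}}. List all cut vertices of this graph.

E

Removing E increases the component count from 1 to 2, so E is a cut vertex.
By contrast removing B leaves 1 component; it is not a cut vertex. No other vertex is a cut vertex either.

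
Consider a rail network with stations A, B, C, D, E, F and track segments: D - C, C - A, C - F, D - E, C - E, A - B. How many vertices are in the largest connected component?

6

Starting from A we can reach A, B, C, D, E, F. That is one component of size 6.
The largest has 6 vertices.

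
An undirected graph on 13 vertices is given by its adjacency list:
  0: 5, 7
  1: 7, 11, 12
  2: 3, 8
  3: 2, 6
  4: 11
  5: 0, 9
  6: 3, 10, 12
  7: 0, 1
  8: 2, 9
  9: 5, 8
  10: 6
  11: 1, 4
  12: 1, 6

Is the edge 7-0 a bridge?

After removing 7-0, the path 7-1-12-6-3-2-8-9-5-0 still connects them, so the edge is not a bridge.

No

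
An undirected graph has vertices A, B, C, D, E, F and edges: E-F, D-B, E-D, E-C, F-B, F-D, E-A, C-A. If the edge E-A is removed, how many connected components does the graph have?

E and A are still connected via E-C-A, so the component count stays at 1.

1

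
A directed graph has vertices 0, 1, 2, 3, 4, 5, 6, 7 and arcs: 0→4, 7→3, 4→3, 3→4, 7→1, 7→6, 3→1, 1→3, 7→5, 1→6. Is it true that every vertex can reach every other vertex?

No

There is no directed path from 2 to 0, so the graph is not strongly connected.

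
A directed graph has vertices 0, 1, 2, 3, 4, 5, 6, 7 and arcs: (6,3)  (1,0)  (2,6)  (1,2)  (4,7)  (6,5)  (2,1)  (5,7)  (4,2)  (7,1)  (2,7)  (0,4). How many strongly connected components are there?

2

{0, 1, 2, 4, 5, 6, 7} are all mutually reachable — one SCC of size 7.
{3} is an SCC by itself.
That gives 2 strongly connected components.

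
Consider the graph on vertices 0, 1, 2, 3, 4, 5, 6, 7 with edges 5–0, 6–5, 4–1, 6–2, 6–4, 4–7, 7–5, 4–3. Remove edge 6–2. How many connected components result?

2

Before removal there is 1 component.
6–2 is a bridge — removing it separates 6's side from 2's side.
After removal: 2 components.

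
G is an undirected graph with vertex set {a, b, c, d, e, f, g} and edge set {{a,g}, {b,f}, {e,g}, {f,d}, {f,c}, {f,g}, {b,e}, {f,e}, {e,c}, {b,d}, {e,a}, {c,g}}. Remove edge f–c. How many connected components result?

f and c are still connected via f-e-c, so the component count stays at 1.

1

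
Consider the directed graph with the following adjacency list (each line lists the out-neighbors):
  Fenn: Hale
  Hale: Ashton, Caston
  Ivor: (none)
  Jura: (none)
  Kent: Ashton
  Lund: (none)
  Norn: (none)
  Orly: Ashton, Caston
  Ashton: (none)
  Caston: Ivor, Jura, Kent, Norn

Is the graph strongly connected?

There is no directed path from Caston to Fenn, so the graph is not strongly connected.

No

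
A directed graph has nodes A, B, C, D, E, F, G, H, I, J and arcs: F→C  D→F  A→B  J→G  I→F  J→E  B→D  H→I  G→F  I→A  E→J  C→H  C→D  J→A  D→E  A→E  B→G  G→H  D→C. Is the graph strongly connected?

Yes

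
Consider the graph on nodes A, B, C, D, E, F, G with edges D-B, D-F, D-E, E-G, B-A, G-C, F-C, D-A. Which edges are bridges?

The edges on the cycle D-B-A-D are not bridges since each lies on that cycle.
Every edge lies on some cycle, so there are no bridges.

none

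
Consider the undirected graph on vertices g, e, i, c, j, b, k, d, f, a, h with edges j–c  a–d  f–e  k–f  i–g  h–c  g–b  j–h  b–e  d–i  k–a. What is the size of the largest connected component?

Starting from c we can reach c, h, j. That is one component of size 3.
Starting from a we can reach a, b, d, e, f, g, i, k. That is one component of size 8.
The largest has 8 vertices.

8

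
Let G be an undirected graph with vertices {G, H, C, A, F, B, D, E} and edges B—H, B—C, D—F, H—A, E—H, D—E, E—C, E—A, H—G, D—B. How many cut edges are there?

The edges on the cycle E-H-A-E are not bridges since each lies on that cycle.
But removing H—G disconnects H from G; removing D—F disconnects D from F — these are bridges.
That makes 2 bridges.

2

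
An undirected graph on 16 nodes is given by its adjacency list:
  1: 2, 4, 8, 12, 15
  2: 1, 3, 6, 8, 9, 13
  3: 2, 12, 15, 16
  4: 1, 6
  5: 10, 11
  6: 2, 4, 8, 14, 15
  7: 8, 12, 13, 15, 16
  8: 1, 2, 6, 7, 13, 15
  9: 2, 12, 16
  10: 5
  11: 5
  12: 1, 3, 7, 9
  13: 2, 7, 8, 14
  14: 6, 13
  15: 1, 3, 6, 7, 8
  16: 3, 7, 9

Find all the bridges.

The edges on the cycle 2-8-15-1-4-6-2 are not bridges since each lies on that cycle.
But removing 10-5 disconnects 10 from 5; removing 5-11 disconnects 5 from 11 — these are bridges.

10-5, 11-5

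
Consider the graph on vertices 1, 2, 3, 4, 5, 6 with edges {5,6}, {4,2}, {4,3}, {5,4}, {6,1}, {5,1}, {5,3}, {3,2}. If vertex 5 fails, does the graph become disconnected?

Yes

Deleting 5 raises the number of components from 1 to 2, so 5 is a cut vertex.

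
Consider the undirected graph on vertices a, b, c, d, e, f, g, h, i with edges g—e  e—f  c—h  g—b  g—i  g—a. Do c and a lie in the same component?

No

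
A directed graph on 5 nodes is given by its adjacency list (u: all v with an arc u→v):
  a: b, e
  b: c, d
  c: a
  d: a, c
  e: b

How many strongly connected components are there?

1

{a, b, c, d, e} are all mutually reachable — one SCC of size 5.
That gives 1 strongly connected component.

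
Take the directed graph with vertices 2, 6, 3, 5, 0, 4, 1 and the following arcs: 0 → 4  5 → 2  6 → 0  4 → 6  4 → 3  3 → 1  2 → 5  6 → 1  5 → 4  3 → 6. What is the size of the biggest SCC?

4

{0, 3, 4, 6} are all mutually reachable — one SCC of size 4.
{2, 5} are all mutually reachable — one SCC of size 2.
{1} is an SCC by itself.
The largest has 4 vertices.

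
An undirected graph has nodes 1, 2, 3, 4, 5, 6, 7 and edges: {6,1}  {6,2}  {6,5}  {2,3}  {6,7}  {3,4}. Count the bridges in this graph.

6

removing 6-1 disconnects 6 from 1; removing 4-3 disconnects 4 from 3; removing 2-6 disconnects 2 from 6; removing 2-3 disconnects 2 from 3 — these are bridges.
In total 6 edges are bridges.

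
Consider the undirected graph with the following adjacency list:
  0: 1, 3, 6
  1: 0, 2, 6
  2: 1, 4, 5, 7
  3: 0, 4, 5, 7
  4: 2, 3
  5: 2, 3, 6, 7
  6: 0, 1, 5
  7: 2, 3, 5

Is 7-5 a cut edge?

After removing 7-5, the path 7-2-5 still connects them, so the edge is not a bridge.

No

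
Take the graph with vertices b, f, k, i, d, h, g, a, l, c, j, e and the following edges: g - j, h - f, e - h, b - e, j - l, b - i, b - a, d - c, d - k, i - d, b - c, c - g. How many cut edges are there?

8

The edges on the cycle b-i-d-c-b are not bridges since each lies on that cycle.
But removing b - e disconnects b from e; removing h - e disconnects h from e; removing b - a disconnects b from a; removing l - j disconnects l from j — these are bridges.
In total 8 edges are bridges.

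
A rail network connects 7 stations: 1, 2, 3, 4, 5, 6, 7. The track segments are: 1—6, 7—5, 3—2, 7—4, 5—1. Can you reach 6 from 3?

The component containing 3 is {2, 3}, and 6 is not in it.

No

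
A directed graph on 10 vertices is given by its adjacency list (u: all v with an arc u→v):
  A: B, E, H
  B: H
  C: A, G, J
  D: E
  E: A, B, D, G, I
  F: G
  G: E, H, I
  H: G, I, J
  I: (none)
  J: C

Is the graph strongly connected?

There is no directed path from A to F, so the graph is not strongly connected.

No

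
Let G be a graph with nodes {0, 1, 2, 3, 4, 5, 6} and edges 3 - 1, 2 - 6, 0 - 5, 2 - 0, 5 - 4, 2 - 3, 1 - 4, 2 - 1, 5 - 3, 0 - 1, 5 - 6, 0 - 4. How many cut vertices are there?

0

Removing 2, for instance, still leaves 1 component. No single vertex removal increases the component count — the graph has no articulation points.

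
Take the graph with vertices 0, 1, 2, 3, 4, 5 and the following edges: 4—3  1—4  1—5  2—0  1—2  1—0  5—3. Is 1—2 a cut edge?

No

After removing 1—2, the path 1-0-2 still connects them, so the edge is not a bridge.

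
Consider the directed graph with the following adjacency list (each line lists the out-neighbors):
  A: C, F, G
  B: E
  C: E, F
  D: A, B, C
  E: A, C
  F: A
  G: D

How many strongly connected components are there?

{A, B, C, D, E, F, G} are all mutually reachable — one SCC of size 7.
That gives 1 strongly connected component.

1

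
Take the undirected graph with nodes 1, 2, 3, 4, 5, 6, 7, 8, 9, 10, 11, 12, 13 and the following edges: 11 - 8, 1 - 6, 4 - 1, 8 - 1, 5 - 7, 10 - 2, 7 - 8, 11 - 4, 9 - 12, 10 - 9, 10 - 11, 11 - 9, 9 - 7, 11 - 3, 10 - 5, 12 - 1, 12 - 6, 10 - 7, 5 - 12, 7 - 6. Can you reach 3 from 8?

From 8 we can reach 1, 2, 3, 4, 5, 6, 7, 8, 9, 10, 11, 12, which includes 3.

Yes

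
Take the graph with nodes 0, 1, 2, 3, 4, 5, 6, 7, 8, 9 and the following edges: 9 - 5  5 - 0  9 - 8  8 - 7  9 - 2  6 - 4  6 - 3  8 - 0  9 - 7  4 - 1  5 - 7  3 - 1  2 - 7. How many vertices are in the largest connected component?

Starting from 1 we can reach 1, 3, 4, 6. That is one component of size 4.
Starting from 0 we can reach 0, 2, 5, 7, 8, 9. That is one component of size 6.
The largest has 6 vertices.

6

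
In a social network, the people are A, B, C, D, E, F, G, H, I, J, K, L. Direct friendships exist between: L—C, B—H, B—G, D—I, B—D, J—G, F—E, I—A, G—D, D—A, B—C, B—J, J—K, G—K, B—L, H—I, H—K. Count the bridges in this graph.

1

The edges on the cycle B-L-C-B are not bridges since each lies on that cycle.
But removing F—E disconnects F from E — this is a bridge.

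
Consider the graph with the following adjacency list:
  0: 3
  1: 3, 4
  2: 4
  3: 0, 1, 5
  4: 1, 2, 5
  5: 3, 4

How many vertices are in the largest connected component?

6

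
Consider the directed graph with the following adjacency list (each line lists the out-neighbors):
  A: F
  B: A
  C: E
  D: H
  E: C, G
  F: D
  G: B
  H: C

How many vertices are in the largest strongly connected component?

{A, B, C, D, E, F, G, H} are all mutually reachable — one SCC of size 8.
The largest has 8 vertices.

8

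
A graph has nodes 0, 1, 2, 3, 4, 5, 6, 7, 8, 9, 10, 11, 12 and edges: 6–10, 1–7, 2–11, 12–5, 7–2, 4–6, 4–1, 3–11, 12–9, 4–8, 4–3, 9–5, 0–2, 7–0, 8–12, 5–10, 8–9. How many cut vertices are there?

1

Removing 4 increases the component count from 1 to 2, so 4 is a cut vertex.
By contrast removing 12 leaves 1 component; it is not a cut vertex. No other vertex is a cut vertex either.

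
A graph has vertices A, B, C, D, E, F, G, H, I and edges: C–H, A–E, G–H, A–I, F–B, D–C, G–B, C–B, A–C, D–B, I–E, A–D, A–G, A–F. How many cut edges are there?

The edges on the cycle A-I-E-A are not bridges since each lies on that cycle.
Every edge lies on some cycle, so there are no bridges.

0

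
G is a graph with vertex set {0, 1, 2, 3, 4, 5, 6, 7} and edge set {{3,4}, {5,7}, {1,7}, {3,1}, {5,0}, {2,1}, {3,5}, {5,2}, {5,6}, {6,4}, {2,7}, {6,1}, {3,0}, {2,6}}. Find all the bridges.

none

The edges on the cycle 5-2-1-6-5 are not bridges since each lies on that cycle.
Every edge lies on some cycle, so there are no bridges.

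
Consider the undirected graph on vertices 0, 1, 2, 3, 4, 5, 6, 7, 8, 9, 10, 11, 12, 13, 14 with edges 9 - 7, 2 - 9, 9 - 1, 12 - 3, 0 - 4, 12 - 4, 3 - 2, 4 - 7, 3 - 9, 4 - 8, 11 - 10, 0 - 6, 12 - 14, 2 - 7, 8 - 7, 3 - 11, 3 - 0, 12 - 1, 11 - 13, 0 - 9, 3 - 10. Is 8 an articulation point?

No

Deleting 8 leaves 2 components (was 2), so 8 is not a cut vertex.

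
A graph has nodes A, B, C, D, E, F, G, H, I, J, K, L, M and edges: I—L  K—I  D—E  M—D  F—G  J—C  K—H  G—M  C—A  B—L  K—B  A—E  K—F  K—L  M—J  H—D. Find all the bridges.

none

The edges on the cycle M-J-C-A-E-D-M are not bridges since each lies on that cycle.
Every edge lies on some cycle, so there are no bridges.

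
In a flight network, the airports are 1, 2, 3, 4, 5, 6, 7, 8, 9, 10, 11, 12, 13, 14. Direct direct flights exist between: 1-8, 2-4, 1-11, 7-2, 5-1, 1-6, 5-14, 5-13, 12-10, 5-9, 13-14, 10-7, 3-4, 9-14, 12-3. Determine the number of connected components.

Starting from 2 we can reach 2, 3, 4, 7, 10, 12. That is one component of size 6.
Starting from 1 we can reach 1, 5, 6, 8, 9, 11, 13, 14. That is one component of size 8.
Total: 2 components.

2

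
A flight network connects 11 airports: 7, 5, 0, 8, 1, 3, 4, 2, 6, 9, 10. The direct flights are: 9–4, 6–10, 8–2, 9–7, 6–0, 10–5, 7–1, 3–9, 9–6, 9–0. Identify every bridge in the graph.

1-7, 10-5, 10-6, 2-8, 3-9, 4-9, 7-9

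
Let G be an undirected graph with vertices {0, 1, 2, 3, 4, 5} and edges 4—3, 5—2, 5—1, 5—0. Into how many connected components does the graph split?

2

Starting from 3 we can reach 3, 4. That is one component of size 2.
Starting from 0 we can reach 0, 1, 2, 5. That is one component of size 4.
Total: 2 components.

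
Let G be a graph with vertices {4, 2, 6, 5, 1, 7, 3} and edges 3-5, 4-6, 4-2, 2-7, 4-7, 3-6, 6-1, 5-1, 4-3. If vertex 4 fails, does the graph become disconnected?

Yes

Deleting 4 raises the number of components from 1 to 2, so 4 is a cut vertex.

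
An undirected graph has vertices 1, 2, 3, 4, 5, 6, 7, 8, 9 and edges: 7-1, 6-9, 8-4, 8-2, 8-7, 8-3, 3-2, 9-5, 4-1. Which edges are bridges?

5-9, 6-9

The edges on the cycle 8-3-2-8 are not bridges since each lies on that cycle.
But removing 6-9 disconnects 6 from 9; removing 5-9 disconnects 5 from 9 — these are bridges.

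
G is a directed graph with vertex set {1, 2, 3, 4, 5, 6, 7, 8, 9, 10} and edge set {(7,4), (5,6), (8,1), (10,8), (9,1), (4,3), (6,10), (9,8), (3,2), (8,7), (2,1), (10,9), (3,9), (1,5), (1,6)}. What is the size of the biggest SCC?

10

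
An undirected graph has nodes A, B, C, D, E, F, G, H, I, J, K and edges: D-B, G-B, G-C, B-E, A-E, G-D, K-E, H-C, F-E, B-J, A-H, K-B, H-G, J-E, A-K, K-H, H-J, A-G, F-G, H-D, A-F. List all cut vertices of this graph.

none

Removing J, for instance, still leaves 2 components. No single vertex removal increases the component count — the graph has no articulation points.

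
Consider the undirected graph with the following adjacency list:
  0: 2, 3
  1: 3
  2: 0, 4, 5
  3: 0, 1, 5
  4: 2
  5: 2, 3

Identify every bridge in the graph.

1-3, 2-4

The edges on the cycle 2-5-3-0-2 are not bridges since each lies on that cycle.
But removing 3-1 disconnects 3 from 1; removing 2-4 disconnects 2 from 4 — these are bridges.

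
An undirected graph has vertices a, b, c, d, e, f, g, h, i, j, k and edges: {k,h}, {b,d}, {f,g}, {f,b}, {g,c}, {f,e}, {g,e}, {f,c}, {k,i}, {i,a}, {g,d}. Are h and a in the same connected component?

Yes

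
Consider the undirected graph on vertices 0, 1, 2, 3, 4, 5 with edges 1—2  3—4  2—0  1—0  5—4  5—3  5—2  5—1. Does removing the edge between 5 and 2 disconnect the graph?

No

After removing 5—2, the path 5-1-2 still connects them, so the edge is not a bridge.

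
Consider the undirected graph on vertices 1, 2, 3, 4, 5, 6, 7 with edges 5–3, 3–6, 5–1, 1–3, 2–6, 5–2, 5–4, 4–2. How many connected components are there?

2

7 is isolated — a component by itself.
Starting from 1 we can reach 1, 2, 3, 4, 5, 6. That is one component of size 6.
Total: 2 components.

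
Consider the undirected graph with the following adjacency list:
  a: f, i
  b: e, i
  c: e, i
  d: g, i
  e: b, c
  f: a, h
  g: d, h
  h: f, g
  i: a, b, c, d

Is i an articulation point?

Yes

Deleting i raises the number of components from 1 to 2, so i is a cut vertex.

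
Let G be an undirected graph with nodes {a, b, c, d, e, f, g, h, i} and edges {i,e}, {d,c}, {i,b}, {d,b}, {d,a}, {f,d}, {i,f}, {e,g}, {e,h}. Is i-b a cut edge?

No

After removing i-b, the path i-f-d-b still connects them, so the edge is not a bridge.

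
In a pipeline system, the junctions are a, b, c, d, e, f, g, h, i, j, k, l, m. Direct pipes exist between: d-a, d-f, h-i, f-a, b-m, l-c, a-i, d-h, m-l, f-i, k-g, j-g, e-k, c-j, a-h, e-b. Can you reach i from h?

Yes

From h we can reach a, d, f, h, i, which includes i.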